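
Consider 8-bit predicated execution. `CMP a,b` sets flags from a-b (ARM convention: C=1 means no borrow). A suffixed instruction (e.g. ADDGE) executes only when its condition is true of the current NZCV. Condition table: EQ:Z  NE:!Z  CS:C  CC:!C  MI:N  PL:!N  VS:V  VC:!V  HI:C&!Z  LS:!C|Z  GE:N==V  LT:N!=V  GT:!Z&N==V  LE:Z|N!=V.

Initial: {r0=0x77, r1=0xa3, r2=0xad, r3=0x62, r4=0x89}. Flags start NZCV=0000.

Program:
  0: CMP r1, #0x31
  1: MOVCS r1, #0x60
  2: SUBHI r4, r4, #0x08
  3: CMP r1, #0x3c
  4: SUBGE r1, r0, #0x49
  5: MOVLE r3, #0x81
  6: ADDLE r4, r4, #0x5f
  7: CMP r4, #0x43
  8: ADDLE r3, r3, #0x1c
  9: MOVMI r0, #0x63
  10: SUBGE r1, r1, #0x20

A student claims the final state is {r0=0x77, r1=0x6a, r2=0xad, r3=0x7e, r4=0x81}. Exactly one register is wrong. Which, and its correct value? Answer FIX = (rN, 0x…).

FIX = (r1, 0x2e)

0: ✓ CMP  NZCV=0011
1: ✓ MOVCS  r1←0x60
2: ✓ SUBHI  r4←0x81
3: ✓ CMP  NZCV=0010
4: ✓ SUBGE  r1←0x2e
5: · MOVLE
6: · ADDLE
7: ✓ CMP  NZCV=0011
8: ✓ ADDLE  r3←0x7e
9: · MOVMI
10: · SUBGE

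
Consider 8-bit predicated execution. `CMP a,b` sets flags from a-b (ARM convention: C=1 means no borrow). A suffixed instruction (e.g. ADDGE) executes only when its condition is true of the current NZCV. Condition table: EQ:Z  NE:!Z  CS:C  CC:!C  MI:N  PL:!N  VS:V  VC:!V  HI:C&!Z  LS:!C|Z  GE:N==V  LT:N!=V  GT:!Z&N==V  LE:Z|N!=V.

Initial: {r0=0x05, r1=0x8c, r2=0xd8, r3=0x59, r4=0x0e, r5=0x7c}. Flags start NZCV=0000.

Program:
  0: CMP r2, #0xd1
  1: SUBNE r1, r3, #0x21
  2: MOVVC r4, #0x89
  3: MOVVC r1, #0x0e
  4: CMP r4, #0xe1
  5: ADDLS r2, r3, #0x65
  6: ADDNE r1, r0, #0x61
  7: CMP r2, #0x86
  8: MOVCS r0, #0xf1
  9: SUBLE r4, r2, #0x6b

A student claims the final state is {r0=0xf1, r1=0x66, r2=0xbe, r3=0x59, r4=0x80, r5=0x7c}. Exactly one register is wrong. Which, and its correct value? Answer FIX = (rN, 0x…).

FIX = (r4, 0x89)

[0] flags=0010 → (cmp)
[1] flags=0010 NE?T → r1=0x38
[2] flags=0010 VC?T → r4=0x89
[3] flags=0010 VC?T → r1=0x0e
[4] flags=1000 → (cmp)
[5] flags=1000 LS?T → r2=0xbe
[6] flags=1000 NE?T → r1=0x66
[7] flags=0010 → (cmp)
[8] flags=0010 CS?T → r0=0xf1
[9] flags=0010 LE?F → skip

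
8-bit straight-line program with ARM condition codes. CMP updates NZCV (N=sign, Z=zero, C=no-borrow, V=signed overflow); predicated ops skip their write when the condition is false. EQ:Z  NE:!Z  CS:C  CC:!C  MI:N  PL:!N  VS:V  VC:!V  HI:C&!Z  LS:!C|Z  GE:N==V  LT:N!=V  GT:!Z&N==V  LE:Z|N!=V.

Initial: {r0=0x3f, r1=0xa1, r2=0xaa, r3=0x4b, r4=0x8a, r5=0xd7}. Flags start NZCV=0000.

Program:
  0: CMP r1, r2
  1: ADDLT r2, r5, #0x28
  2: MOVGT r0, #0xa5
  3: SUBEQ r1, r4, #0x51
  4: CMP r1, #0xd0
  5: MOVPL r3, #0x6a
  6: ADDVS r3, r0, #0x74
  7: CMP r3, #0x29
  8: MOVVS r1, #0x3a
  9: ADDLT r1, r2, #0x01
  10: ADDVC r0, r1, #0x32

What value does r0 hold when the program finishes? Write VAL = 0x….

VAL = 0xd3

[0] flags=1000 → (cmp)
[1] flags=1000 LT?T → r2=0xff
[2] flags=1000 GT?F → skip
[3] flags=1000 EQ?F → skip
[4] flags=1000 → (cmp)
[5] flags=1000 PL?F → skip
[6] flags=1000 VS?F → skip
[7] flags=0010 → (cmp)
[8] flags=0010 VS?F → skip
[9] flags=0010 LT?F → skip
[10] flags=0010 VC?T → r0=0xd3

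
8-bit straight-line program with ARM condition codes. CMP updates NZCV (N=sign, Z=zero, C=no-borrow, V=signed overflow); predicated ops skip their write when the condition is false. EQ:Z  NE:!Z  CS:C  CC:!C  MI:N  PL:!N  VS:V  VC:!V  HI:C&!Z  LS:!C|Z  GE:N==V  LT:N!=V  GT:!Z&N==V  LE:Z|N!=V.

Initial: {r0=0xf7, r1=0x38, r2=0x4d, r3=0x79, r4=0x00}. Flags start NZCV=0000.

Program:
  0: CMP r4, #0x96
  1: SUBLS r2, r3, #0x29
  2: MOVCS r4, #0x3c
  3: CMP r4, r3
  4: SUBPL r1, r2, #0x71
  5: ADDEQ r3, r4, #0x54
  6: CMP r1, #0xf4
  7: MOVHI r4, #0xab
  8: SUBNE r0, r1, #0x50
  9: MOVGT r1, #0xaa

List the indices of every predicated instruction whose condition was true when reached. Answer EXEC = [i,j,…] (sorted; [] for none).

EXEC = [1,8,9]

0: ✓ CMP  NZCV=0000
1: ✓ SUBLS  r2←0x50
2: · MOVCS
3: ✓ CMP  NZCV=1000
4: · SUBPL
5: · ADDEQ
6: ✓ CMP  NZCV=0000
7: · MOVHI
8: ✓ SUBNE  r0←0xe8
9: ✓ MOVGT  r1←0xaa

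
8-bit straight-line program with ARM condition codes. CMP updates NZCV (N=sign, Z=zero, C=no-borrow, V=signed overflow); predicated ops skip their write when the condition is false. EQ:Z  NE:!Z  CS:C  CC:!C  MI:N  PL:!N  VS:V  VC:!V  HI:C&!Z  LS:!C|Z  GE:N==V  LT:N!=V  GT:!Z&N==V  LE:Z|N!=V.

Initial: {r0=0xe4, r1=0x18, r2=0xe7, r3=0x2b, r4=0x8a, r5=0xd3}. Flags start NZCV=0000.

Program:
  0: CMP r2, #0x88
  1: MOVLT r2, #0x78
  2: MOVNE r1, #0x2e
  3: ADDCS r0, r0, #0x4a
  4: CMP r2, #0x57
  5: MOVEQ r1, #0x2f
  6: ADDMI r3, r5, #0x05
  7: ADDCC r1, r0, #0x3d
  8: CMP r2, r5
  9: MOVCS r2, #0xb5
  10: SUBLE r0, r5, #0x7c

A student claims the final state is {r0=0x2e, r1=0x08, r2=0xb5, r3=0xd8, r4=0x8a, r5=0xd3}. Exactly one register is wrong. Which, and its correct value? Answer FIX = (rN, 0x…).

0: ✓ CMP  NZCV=0010
1: · MOVLT
2: ✓ MOVNE  r1←0x2e
3: ✓ ADDCS  r0←0x2e
4: ✓ CMP  NZCV=1010
5: · MOVEQ
6: ✓ ADDMI  r3←0xd8
7: · ADDCC
8: ✓ CMP  NZCV=0010
9: ✓ MOVCS  r2←0xb5
10: · SUBLE

FIX = (r1, 0x2e)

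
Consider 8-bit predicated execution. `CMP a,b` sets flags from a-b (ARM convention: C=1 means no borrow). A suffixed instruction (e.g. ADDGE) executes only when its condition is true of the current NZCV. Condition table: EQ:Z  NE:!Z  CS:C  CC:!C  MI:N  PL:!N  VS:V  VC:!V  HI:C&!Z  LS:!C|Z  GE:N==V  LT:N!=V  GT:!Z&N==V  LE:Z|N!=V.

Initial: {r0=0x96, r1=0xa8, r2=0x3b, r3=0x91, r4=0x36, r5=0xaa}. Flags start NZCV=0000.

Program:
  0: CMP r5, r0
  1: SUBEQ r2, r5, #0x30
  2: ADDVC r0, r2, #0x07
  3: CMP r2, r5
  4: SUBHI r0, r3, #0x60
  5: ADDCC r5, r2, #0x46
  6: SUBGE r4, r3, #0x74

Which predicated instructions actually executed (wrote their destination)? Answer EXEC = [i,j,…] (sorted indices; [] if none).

[0] flags=0010 → (cmp)
[1] flags=0010 EQ?F → skip
[2] flags=0010 VC?T → r0=0x42
[3] flags=1001 → (cmp)
[4] flags=1001 HI?F → skip
[5] flags=1001 CC?T → r5=0x81
[6] flags=1001 GE?T → r4=0x1d

EXEC = [2,5,6]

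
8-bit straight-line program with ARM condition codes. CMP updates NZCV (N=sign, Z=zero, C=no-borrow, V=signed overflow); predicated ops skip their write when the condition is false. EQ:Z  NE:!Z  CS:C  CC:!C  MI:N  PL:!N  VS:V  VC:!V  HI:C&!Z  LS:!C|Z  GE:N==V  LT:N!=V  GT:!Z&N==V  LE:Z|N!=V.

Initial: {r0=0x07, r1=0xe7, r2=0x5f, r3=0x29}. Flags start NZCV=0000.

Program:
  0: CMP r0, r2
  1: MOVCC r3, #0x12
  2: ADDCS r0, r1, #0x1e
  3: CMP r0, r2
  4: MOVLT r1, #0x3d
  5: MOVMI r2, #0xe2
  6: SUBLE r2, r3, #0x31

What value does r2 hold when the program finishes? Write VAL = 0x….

0: ✓ CMP  NZCV=1000
1: ✓ MOVCC  r3←0x12
2: · ADDCS
3: ✓ CMP  NZCV=1000
4: ✓ MOVLT  r1←0x3d
5: ✓ MOVMI  r2←0xe2
6: ✓ SUBLE  r2←0xe1

VAL = 0xe1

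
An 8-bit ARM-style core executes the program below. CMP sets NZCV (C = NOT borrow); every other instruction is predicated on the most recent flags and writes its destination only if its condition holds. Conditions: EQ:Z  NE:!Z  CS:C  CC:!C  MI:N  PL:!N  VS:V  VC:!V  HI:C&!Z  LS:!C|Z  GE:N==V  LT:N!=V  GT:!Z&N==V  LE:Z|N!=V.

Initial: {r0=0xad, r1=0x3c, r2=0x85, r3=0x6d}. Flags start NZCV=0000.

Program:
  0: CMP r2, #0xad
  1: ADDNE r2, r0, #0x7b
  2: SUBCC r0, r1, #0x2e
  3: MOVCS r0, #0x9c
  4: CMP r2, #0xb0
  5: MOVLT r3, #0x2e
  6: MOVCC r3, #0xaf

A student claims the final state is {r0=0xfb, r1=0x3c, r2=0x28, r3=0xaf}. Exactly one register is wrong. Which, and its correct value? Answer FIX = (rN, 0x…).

0: ✓ CMP  NZCV=1000
1: ✓ ADDNE  r2←0x28
2: ✓ SUBCC  r0←0x0e
3: · MOVCS
4: ✓ CMP  NZCV=0000
5: · MOVLT
6: ✓ MOVCC  r3←0xaf

FIX = (r0, 0x0e)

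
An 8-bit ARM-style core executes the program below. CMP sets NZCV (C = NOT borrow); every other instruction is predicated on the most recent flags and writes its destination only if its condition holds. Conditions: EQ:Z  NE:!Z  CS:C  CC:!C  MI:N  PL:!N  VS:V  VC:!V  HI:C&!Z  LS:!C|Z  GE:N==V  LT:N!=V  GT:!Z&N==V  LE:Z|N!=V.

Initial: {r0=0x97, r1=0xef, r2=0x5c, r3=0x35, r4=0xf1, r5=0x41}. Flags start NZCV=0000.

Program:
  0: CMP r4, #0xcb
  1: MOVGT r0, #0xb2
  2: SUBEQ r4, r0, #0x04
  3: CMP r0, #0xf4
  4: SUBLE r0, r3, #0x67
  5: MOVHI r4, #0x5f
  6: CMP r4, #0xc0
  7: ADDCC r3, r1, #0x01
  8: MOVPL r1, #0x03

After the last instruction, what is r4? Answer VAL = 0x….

[0] flags=0010 → (cmp)
[1] flags=0010 GT?T → r0=0xb2
[2] flags=0010 EQ?F → skip
[3] flags=1000 → (cmp)
[4] flags=1000 LE?T → r0=0xce
[5] flags=1000 HI?F → skip
[6] flags=0010 → (cmp)
[7] flags=0010 CC?F → skip
[8] flags=0010 PL?T → r1=0x03

VAL = 0xf1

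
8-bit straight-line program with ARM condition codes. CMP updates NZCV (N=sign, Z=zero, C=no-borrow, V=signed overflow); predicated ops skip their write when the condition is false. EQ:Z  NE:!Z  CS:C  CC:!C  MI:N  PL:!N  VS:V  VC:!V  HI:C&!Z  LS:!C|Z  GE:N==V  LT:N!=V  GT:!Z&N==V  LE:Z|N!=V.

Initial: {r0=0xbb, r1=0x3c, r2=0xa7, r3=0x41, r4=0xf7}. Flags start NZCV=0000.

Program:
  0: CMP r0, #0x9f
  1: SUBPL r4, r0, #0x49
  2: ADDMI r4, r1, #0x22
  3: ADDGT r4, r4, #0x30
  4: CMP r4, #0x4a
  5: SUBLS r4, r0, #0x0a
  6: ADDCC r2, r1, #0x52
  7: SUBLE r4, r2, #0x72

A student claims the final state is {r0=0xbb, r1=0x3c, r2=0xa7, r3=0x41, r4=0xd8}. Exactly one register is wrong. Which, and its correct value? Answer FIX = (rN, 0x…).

FIX = (r4, 0x35)

0: ✓ CMP  NZCV=0010
1: ✓ SUBPL  r4←0x72
2: · ADDMI
3: ✓ ADDGT  r4←0xa2
4: ✓ CMP  NZCV=0011
5: · SUBLS
6: · ADDCC
7: ✓ SUBLE  r4←0x35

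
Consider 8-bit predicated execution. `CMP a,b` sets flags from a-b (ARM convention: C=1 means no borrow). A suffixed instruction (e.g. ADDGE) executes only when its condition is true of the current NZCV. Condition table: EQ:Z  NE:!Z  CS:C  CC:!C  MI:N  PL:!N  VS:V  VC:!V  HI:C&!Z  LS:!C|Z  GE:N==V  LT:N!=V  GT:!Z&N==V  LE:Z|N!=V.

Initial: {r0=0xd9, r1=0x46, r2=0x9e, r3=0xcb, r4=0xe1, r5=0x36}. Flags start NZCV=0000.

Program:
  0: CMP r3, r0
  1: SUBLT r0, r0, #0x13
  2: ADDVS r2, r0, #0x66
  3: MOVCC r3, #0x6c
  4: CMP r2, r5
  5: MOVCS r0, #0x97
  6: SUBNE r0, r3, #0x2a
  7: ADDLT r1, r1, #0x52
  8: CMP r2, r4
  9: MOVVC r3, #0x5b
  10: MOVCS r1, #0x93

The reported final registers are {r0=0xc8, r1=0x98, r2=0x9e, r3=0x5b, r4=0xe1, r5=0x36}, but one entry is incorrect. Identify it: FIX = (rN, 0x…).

0: ✓ CMP  NZCV=1000
1: ✓ SUBLT  r0←0xc6
2: · ADDVS
3: ✓ MOVCC  r3←0x6c
4: ✓ CMP  NZCV=0011
5: ✓ MOVCS  r0←0x97
6: ✓ SUBNE  r0←0x42
7: ✓ ADDLT  r1←0x98
8: ✓ CMP  NZCV=1000
9: ✓ MOVVC  r3←0x5b
10: · MOVCS

FIX = (r0, 0x42)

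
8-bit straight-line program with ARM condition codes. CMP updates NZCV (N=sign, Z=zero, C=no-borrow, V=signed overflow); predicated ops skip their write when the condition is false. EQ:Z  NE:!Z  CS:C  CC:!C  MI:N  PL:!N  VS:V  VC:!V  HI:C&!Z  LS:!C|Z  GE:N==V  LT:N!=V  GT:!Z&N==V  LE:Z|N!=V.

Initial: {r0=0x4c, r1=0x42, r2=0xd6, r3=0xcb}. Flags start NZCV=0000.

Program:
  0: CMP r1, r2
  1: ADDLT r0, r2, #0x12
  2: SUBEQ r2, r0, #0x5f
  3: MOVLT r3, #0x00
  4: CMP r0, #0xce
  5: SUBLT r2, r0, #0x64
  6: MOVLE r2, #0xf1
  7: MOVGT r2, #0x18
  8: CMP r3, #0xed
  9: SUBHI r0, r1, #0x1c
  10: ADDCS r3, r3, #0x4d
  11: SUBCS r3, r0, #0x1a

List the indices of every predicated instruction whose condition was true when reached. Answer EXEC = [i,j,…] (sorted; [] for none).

EXEC = [7]

[0] flags=0000 → (cmp)
[1] flags=0000 LT?F → skip
[2] flags=0000 EQ?F → skip
[3] flags=0000 LT?F → skip
[4] flags=0000 → (cmp)
[5] flags=0000 LT?F → skip
[6] flags=0000 LE?F → skip
[7] flags=0000 GT?T → r2=0x18
[8] flags=1000 → (cmp)
[9] flags=1000 HI?F → skip
[10] flags=1000 CS?F → skip
[11] flags=1000 CS?F → skip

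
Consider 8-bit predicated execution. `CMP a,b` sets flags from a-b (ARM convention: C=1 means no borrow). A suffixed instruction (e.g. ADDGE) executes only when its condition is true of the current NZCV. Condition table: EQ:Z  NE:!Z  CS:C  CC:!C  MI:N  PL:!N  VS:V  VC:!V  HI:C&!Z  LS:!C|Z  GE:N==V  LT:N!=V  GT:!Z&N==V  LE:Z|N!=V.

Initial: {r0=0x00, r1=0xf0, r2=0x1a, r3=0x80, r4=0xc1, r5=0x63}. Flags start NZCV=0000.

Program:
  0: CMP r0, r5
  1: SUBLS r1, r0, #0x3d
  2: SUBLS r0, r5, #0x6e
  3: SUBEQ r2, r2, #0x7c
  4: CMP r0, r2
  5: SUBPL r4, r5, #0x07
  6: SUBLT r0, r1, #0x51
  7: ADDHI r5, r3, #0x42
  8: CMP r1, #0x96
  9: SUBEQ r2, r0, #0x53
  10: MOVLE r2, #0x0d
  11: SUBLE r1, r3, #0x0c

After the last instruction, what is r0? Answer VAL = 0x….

VAL = 0x72

0: ✓ CMP  NZCV=1000
1: ✓ SUBLS  r1←0xc3
2: ✓ SUBLS  r0←0xf5
3: · SUBEQ
4: ✓ CMP  NZCV=1010
5: · SUBPL
6: ✓ SUBLT  r0←0x72
7: ✓ ADDHI  r5←0xc2
8: ✓ CMP  NZCV=0010
9: · SUBEQ
10: · MOVLE
11: · SUBLE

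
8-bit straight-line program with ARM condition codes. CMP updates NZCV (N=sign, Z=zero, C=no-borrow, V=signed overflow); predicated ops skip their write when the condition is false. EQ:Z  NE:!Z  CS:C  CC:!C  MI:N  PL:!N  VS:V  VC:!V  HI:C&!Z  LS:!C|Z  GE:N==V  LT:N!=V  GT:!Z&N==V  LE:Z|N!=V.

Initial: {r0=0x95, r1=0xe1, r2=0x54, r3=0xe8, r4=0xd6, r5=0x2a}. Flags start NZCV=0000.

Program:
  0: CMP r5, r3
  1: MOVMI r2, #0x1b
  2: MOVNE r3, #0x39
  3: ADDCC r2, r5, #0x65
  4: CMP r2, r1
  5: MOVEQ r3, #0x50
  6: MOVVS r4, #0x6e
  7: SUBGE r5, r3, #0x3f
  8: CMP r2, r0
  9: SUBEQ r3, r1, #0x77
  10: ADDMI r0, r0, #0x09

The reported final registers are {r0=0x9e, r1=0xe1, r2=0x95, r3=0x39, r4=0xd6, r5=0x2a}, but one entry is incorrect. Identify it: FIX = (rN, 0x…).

FIX = (r2, 0x8f)

[0] flags=0000 → (cmp)
[1] flags=0000 MI?F → skip
[2] flags=0000 NE?T → r3=0x39
[3] flags=0000 CC?T → r2=0x8f
[4] flags=1000 → (cmp)
[5] flags=1000 EQ?F → skip
[6] flags=1000 VS?F → skip
[7] flags=1000 GE?F → skip
[8] flags=1000 → (cmp)
[9] flags=1000 EQ?F → skip
[10] flags=1000 MI?T → r0=0x9e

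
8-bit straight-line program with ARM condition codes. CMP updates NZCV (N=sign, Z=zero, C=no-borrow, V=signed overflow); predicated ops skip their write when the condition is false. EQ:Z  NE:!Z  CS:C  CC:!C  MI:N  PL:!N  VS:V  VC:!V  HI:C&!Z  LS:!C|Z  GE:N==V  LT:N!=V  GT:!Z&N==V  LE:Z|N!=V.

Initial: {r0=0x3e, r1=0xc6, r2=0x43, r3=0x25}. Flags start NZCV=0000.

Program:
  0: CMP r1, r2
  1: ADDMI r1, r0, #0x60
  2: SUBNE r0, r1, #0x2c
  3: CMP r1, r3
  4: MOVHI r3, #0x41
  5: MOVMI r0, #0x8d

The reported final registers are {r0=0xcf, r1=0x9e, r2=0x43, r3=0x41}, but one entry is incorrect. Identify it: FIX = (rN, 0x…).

[0] flags=1010 → (cmp)
[1] flags=1010 MI?T → r1=0x9e
[2] flags=1010 NE?T → r0=0x72
[3] flags=0011 → (cmp)
[4] flags=0011 HI?T → r3=0x41
[5] flags=0011 MI?F → skip

FIX = (r0, 0x72)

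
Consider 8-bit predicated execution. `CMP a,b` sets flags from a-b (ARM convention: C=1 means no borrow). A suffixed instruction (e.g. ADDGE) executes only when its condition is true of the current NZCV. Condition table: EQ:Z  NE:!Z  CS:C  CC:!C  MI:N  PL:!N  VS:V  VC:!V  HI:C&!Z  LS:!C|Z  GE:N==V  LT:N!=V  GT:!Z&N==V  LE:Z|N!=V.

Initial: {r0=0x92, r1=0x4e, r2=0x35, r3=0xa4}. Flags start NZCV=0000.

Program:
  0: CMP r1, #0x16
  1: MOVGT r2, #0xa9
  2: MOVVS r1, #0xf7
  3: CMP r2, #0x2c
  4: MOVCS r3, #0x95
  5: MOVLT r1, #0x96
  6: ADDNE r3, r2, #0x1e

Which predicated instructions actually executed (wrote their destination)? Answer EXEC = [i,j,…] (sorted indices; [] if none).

EXEC = [1,4,5,6]

0: ✓ CMP  NZCV=0010
1: ✓ MOVGT  r2←0xa9
2: · MOVVS
3: ✓ CMP  NZCV=0011
4: ✓ MOVCS  r3←0x95
5: ✓ MOVLT  r1←0x96
6: ✓ ADDNE  r3←0xc7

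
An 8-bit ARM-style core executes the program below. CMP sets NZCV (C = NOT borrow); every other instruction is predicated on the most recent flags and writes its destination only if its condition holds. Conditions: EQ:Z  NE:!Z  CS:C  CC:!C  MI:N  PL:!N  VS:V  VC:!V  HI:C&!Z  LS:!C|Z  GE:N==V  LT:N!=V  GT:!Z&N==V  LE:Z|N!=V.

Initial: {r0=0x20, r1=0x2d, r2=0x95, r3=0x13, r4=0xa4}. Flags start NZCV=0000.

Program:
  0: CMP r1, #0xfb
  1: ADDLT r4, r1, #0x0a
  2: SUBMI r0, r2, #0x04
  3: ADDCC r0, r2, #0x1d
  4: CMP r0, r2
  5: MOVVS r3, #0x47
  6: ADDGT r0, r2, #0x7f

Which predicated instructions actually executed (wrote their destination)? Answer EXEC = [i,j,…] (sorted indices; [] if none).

0: ✓ CMP  NZCV=0000
1: · ADDLT
2: · SUBMI
3: ✓ ADDCC  r0←0xb2
4: ✓ CMP  NZCV=0010
5: · MOVVS
6: ✓ ADDGT  r0←0x14

EXEC = [3,6]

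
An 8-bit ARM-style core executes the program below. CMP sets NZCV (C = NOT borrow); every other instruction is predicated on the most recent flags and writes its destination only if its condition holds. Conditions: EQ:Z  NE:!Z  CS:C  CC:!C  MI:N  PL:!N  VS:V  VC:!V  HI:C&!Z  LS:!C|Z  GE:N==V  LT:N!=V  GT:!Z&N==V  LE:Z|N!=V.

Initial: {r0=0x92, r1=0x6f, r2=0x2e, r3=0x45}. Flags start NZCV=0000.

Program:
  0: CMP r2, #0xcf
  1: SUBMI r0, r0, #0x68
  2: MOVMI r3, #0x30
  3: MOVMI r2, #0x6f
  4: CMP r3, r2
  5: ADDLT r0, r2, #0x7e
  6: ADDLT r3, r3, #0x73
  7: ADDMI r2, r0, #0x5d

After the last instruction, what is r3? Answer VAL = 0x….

VAL = 0x45

0: ✓ CMP  NZCV=0000
1: · SUBMI
2: · MOVMI
3: · MOVMI
4: ✓ CMP  NZCV=0010
5: · ADDLT
6: · ADDLT
7: · ADDMI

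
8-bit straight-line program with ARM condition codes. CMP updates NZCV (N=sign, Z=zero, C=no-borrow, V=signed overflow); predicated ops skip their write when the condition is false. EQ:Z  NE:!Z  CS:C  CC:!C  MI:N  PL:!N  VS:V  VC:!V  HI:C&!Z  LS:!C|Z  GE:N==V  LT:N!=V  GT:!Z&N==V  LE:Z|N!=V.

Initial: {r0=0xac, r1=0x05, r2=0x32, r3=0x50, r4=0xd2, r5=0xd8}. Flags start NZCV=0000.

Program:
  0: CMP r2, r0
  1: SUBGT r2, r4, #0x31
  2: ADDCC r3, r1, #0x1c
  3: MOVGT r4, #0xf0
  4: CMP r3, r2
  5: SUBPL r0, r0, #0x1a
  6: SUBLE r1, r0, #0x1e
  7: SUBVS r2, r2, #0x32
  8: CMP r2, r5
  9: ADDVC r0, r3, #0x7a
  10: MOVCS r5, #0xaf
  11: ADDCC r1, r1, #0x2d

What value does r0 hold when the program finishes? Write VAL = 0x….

VAL = 0xac

0: ✓ CMP  NZCV=1001
1: ✓ SUBGT  r2←0xa1
2: ✓ ADDCC  r3←0x21
3: ✓ MOVGT  r4←0xf0
4: ✓ CMP  NZCV=1001
5: · SUBPL
6: · SUBLE
7: ✓ SUBVS  r2←0x6f
8: ✓ CMP  NZCV=1001
9: · ADDVC
10: · MOVCS
11: ✓ ADDCC  r1←0x32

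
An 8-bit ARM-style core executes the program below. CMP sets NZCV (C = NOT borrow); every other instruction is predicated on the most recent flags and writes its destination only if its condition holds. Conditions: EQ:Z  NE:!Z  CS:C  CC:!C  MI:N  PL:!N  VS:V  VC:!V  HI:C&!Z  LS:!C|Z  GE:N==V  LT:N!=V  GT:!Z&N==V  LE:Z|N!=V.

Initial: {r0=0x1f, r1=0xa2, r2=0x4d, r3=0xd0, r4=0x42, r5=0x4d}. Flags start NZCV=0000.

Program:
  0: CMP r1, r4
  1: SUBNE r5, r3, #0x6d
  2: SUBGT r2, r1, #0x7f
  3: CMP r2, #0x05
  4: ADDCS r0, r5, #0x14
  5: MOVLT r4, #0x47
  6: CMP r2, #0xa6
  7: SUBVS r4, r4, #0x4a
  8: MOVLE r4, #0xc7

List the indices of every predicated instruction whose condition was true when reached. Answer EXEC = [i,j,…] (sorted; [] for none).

[0] flags=0011 → (cmp)
[1] flags=0011 NE?T → r5=0x63
[2] flags=0011 GT?F → skip
[3] flags=0010 → (cmp)
[4] flags=0010 CS?T → r0=0x77
[5] flags=0010 LT?F → skip
[6] flags=1001 → (cmp)
[7] flags=1001 VS?T → r4=0xf8
[8] flags=1001 LE?F → skip

EXEC = [1,4,7]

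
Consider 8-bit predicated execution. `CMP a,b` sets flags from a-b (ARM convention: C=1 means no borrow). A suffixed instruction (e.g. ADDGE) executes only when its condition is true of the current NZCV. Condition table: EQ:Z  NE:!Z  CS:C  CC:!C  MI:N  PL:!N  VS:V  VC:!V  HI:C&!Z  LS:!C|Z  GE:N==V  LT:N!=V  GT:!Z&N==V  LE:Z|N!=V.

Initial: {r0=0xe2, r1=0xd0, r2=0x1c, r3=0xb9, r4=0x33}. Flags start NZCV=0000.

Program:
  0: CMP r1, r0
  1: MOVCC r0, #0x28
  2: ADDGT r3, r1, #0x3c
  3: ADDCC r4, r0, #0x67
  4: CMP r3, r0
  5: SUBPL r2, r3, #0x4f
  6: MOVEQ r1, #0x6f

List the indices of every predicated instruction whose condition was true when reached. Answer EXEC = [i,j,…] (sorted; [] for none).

EXEC = [1,3]

[0] flags=1000 → (cmp)
[1] flags=1000 CC?T → r0=0x28
[2] flags=1000 GT?F → skip
[3] flags=1000 CC?T → r4=0x8f
[4] flags=1010 → (cmp)
[5] flags=1010 PL?F → skip
[6] flags=1010 EQ?F → skip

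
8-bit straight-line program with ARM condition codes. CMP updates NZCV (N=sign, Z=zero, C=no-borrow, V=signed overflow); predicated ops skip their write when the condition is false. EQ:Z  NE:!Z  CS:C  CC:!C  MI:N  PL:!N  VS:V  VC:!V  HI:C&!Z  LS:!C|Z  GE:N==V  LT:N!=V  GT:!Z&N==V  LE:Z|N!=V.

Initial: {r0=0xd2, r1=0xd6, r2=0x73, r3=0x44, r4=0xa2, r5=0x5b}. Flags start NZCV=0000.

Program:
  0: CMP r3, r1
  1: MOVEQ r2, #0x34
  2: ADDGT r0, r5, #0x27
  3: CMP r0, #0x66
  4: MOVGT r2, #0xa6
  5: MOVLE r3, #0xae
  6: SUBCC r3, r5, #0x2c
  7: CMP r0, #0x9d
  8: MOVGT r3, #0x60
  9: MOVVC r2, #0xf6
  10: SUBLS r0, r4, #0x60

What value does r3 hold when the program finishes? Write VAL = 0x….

VAL = 0xae

0: ✓ CMP  NZCV=0000
1: · MOVEQ
2: ✓ ADDGT  r0←0x82
3: ✓ CMP  NZCV=0011
4: · MOVGT
5: ✓ MOVLE  r3←0xae
6: · SUBCC
7: ✓ CMP  NZCV=1000
8: · MOVGT
9: ✓ MOVVC  r2←0xf6
10: ✓ SUBLS  r0←0x42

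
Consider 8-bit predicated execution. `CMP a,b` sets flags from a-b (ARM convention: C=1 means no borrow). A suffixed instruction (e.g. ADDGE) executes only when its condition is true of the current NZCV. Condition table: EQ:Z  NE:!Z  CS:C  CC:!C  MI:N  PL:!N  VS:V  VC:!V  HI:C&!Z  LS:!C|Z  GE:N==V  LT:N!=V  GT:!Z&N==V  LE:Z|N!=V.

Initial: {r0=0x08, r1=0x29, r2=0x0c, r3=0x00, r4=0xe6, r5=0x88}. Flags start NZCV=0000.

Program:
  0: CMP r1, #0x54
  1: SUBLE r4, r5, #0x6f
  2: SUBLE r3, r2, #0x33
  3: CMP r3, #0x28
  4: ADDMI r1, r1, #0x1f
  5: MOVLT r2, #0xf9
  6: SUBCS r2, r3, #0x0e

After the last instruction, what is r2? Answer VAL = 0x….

0: ✓ CMP  NZCV=1000
1: ✓ SUBLE  r4←0x19
2: ✓ SUBLE  r3←0xd9
3: ✓ CMP  NZCV=1010
4: ✓ ADDMI  r1←0x48
5: ✓ MOVLT  r2←0xf9
6: ✓ SUBCS  r2←0xcb

VAL = 0xcb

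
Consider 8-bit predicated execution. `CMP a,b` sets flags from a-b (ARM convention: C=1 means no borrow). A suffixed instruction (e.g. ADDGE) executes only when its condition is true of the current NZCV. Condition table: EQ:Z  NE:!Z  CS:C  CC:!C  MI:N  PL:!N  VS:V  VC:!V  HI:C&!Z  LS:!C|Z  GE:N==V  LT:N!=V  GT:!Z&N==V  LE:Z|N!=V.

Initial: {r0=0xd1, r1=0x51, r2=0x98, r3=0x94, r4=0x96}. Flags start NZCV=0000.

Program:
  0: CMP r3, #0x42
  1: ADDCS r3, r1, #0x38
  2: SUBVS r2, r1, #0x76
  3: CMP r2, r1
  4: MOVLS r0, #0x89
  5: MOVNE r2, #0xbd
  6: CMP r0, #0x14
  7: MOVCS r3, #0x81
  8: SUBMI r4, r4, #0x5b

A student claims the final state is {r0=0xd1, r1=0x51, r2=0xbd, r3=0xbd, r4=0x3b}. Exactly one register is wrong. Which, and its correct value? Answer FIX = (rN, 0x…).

0: ✓ CMP  NZCV=0011
1: ✓ ADDCS  r3←0x89
2: ✓ SUBVS  r2←0xdb
3: ✓ CMP  NZCV=1010
4: · MOVLS
5: ✓ MOVNE  r2←0xbd
6: ✓ CMP  NZCV=1010
7: ✓ MOVCS  r3←0x81
8: ✓ SUBMI  r4←0x3b

FIX = (r3, 0x81)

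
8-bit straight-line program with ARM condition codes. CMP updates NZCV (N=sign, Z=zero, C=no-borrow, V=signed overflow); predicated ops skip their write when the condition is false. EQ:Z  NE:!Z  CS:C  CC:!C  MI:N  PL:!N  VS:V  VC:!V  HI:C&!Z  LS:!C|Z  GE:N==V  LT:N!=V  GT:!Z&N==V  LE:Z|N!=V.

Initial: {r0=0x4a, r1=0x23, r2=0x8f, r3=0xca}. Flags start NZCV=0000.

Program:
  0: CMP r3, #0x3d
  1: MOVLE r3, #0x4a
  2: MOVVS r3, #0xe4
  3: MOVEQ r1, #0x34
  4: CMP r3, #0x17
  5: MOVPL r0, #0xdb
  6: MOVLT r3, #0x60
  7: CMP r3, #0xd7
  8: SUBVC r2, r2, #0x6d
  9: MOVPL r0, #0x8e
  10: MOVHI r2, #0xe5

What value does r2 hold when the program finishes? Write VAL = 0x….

VAL = 0x22

[0] flags=1010 → (cmp)
[1] flags=1010 LE?T → r3=0x4a
[2] flags=1010 VS?F → skip
[3] flags=1010 EQ?F → skip
[4] flags=0010 → (cmp)
[5] flags=0010 PL?T → r0=0xdb
[6] flags=0010 LT?F → skip
[7] flags=0000 → (cmp)
[8] flags=0000 VC?T → r2=0x22
[9] flags=0000 PL?T → r0=0x8e
[10] flags=0000 HI?F → skip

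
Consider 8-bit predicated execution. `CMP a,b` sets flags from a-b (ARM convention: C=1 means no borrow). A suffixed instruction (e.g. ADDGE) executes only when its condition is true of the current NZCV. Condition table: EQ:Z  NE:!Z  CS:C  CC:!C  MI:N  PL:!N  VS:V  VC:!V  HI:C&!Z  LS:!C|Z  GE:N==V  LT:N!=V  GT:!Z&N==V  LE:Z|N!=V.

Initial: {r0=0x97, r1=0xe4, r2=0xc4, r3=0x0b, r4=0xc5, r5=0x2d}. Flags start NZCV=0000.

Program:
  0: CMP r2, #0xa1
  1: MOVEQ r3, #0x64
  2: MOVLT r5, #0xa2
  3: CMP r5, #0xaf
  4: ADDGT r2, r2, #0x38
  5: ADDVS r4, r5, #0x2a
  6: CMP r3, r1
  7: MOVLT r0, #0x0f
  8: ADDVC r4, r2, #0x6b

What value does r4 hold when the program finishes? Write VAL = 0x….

[0] flags=0010 → (cmp)
[1] flags=0010 EQ?F → skip
[2] flags=0010 LT?F → skip
[3] flags=0000 → (cmp)
[4] flags=0000 GT?T → r2=0xfc
[5] flags=0000 VS?F → skip
[6] flags=0000 → (cmp)
[7] flags=0000 LT?F → skip
[8] flags=0000 VC?T → r4=0x67

VAL = 0x67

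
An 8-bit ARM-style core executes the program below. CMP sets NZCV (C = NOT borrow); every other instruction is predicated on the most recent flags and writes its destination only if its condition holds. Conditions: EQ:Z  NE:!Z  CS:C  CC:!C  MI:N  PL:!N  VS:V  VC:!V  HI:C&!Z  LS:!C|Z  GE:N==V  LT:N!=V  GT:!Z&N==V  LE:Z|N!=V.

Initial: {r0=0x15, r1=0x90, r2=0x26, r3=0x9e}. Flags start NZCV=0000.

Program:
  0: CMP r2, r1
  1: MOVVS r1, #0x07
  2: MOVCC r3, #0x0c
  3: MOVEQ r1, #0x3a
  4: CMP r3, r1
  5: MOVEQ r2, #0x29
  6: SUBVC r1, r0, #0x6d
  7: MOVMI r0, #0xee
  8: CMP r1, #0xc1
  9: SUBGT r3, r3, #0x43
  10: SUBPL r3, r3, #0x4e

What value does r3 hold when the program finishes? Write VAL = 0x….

[0] flags=1001 → (cmp)
[1] flags=1001 VS?T → r1=0x07
[2] flags=1001 CC?T → r3=0x0c
[3] flags=1001 EQ?F → skip
[4] flags=0010 → (cmp)
[5] flags=0010 EQ?F → skip
[6] flags=0010 VC?T → r1=0xa8
[7] flags=0010 MI?F → skip
[8] flags=1000 → (cmp)
[9] flags=1000 GT?F → skip
[10] flags=1000 PL?F → skip

VAL = 0x0c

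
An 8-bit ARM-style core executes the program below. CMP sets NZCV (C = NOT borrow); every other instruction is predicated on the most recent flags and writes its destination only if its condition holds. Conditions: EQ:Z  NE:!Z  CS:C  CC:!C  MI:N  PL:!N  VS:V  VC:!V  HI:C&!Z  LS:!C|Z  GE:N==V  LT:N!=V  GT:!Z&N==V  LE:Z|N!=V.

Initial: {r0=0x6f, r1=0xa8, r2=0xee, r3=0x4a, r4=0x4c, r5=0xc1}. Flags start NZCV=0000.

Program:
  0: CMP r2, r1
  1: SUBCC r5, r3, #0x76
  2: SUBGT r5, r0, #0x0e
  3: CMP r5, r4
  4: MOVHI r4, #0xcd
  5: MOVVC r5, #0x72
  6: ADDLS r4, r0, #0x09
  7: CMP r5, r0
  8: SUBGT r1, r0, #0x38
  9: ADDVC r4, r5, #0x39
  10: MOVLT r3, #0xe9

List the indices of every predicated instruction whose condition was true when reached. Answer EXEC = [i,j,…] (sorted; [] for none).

[0] flags=0010 → (cmp)
[1] flags=0010 CC?F → skip
[2] flags=0010 GT?T → r5=0x61
[3] flags=0010 → (cmp)
[4] flags=0010 HI?T → r4=0xcd
[5] flags=0010 VC?T → r5=0x72
[6] flags=0010 LS?F → skip
[7] flags=0010 → (cmp)
[8] flags=0010 GT?T → r1=0x37
[9] flags=0010 VC?T → r4=0xab
[10] flags=0010 LT?F → skip

EXEC = [2,4,5,8,9]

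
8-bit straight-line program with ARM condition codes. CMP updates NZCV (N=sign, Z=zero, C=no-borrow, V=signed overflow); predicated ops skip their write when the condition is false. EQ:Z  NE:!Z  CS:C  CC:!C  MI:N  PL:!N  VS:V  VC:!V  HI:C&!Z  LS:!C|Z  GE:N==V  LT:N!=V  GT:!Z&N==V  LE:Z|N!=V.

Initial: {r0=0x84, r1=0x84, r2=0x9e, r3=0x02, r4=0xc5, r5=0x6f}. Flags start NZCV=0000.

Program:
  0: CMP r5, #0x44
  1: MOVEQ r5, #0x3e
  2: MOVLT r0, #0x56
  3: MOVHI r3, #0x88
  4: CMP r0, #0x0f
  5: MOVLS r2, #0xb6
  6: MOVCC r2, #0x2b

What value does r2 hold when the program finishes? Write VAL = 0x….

VAL = 0x9e

0: ✓ CMP  NZCV=0010
1: · MOVEQ
2: · MOVLT
3: ✓ MOVHI  r3←0x88
4: ✓ CMP  NZCV=0011
5: · MOVLS
6: · MOVCC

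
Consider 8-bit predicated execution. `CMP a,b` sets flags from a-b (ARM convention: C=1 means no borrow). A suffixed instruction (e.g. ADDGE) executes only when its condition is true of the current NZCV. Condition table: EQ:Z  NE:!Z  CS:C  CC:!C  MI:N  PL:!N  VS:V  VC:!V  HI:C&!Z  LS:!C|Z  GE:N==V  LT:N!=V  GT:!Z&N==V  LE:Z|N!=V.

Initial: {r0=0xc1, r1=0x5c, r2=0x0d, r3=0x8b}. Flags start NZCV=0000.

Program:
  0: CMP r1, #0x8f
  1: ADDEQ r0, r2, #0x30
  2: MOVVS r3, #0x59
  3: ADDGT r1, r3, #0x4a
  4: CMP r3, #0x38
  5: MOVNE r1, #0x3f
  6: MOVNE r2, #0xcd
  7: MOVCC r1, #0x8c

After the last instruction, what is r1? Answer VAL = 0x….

VAL = 0x3f

0: ✓ CMP  NZCV=1001
1: · ADDEQ
2: ✓ MOVVS  r3←0x59
3: ✓ ADDGT  r1←0xa3
4: ✓ CMP  NZCV=0010
5: ✓ MOVNE  r1←0x3f
6: ✓ MOVNE  r2←0xcd
7: · MOVCC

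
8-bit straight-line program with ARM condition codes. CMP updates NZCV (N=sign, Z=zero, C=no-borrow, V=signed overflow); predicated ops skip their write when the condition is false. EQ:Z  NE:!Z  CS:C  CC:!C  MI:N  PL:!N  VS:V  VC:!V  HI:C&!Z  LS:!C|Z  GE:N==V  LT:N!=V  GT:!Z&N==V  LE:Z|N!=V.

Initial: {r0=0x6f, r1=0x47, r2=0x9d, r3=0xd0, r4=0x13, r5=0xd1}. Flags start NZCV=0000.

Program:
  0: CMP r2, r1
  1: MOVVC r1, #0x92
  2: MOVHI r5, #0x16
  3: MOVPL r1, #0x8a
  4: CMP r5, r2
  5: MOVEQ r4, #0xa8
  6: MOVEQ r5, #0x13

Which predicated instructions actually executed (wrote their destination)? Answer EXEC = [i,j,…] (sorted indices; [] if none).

0: ✓ CMP  NZCV=0011
1: · MOVVC
2: ✓ MOVHI  r5←0x16
3: ✓ MOVPL  r1←0x8a
4: ✓ CMP  NZCV=0000
5: · MOVEQ
6: · MOVEQ

EXEC = [2,3]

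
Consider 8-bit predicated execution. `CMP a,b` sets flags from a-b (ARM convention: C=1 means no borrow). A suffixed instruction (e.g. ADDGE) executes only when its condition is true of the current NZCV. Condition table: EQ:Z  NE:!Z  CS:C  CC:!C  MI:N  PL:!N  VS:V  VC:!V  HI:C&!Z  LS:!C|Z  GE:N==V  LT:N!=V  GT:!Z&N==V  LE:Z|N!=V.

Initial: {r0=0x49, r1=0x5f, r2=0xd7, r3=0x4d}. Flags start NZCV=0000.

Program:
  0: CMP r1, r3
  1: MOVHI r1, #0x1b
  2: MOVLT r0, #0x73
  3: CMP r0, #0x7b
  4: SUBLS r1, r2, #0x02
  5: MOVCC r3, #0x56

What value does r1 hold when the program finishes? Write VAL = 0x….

VAL = 0xd5

[0] flags=0010 → (cmp)
[1] flags=0010 HI?T → r1=0x1b
[2] flags=0010 LT?F → skip
[3] flags=1000 → (cmp)
[4] flags=1000 LS?T → r1=0xd5
[5] flags=1000 CC?T → r3=0x56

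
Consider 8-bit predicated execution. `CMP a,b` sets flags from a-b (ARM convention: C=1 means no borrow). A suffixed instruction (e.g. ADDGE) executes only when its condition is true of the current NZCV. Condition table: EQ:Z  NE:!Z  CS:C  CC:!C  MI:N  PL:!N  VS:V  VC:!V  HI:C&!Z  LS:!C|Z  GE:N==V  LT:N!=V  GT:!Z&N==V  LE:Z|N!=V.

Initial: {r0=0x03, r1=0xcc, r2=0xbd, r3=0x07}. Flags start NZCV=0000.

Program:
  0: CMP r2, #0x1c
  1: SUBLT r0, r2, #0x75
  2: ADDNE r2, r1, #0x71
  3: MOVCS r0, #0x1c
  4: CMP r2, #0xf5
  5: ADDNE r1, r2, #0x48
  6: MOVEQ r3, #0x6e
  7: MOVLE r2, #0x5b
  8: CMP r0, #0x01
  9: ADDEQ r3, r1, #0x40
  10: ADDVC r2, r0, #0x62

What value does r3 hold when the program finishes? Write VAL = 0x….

[0] flags=1010 → (cmp)
[1] flags=1010 LT?T → r0=0x48
[2] flags=1010 NE?T → r2=0x3d
[3] flags=1010 CS?T → r0=0x1c
[4] flags=0000 → (cmp)
[5] flags=0000 NE?T → r1=0x85
[6] flags=0000 EQ?F → skip
[7] flags=0000 LE?F → skip
[8] flags=0010 → (cmp)
[9] flags=0010 EQ?F → skip
[10] flags=0010 VC?T → r2=0x7e

VAL = 0x07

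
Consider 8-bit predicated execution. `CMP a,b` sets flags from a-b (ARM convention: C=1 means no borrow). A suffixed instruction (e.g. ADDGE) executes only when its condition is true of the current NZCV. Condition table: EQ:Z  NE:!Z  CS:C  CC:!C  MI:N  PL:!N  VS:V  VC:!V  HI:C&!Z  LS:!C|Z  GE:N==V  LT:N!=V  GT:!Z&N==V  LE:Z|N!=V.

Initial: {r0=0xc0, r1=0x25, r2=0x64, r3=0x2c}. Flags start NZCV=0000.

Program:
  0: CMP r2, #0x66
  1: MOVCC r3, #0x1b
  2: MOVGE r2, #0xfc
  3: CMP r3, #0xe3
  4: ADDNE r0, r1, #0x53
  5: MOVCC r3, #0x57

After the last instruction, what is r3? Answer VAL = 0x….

0: ✓ CMP  NZCV=1000
1: ✓ MOVCC  r3←0x1b
2: · MOVGE
3: ✓ CMP  NZCV=0000
4: ✓ ADDNE  r0←0x78
5: ✓ MOVCC  r3←0x57

VAL = 0x57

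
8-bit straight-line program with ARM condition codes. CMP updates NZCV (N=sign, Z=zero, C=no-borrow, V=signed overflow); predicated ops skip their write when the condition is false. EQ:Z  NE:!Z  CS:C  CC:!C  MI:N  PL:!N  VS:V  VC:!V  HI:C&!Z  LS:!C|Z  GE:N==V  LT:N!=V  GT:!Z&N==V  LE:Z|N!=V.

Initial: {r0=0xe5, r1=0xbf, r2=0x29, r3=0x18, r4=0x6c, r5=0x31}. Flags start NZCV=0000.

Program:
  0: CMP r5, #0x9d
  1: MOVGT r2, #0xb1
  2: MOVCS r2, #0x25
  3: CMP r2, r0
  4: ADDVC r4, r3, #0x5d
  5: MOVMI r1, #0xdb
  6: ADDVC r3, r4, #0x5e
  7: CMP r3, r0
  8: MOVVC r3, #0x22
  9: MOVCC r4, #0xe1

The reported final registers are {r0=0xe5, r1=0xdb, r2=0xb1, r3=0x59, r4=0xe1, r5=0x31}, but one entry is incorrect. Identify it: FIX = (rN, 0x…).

[0] flags=1001 → (cmp)
[1] flags=1001 GT?T → r2=0xb1
[2] flags=1001 CS?F → skip
[3] flags=1000 → (cmp)
[4] flags=1000 VC?T → r4=0x75
[5] flags=1000 MI?T → r1=0xdb
[6] flags=1000 VC?T → r3=0xd3
[7] flags=1000 → (cmp)
[8] flags=1000 VC?T → r3=0x22
[9] flags=1000 CC?T → r4=0xe1

FIX = (r3, 0x22)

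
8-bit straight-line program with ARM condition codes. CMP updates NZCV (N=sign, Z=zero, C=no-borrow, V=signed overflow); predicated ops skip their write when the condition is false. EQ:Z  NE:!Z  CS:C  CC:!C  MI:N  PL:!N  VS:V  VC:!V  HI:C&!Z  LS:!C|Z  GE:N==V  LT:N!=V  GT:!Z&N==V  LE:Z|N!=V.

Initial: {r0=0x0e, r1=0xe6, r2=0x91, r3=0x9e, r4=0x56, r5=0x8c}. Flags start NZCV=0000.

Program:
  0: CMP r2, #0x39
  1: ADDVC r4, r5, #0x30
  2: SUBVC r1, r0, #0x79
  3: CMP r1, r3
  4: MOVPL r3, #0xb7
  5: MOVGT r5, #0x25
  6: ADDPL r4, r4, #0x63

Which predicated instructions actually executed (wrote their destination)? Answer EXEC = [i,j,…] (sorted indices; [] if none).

0: ✓ CMP  NZCV=0011
1: · ADDVC
2: · SUBVC
3: ✓ CMP  NZCV=0010
4: ✓ MOVPL  r3←0xb7
5: ✓ MOVGT  r5←0x25
6: ✓ ADDPL  r4←0xb9

EXEC = [4,5,6]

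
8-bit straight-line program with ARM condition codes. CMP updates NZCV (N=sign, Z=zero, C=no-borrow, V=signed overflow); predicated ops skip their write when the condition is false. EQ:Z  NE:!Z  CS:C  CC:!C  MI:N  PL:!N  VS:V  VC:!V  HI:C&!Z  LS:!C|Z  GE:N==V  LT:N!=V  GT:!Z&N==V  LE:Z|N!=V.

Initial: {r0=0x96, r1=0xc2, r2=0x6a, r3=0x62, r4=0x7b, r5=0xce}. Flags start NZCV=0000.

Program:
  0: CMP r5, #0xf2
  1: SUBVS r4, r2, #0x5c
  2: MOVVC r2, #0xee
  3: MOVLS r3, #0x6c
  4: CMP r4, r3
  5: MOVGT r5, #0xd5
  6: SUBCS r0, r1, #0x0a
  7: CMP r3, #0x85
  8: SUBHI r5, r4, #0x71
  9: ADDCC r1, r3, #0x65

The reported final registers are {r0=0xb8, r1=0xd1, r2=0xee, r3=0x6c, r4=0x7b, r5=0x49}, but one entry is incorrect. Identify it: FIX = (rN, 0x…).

FIX = (r5, 0xd5)

0: ✓ CMP  NZCV=1000
1: · SUBVS
2: ✓ MOVVC  r2←0xee
3: ✓ MOVLS  r3←0x6c
4: ✓ CMP  NZCV=0010
5: ✓ MOVGT  r5←0xd5
6: ✓ SUBCS  r0←0xb8
7: ✓ CMP  NZCV=1001
8: · SUBHI
9: ✓ ADDCC  r1←0xd1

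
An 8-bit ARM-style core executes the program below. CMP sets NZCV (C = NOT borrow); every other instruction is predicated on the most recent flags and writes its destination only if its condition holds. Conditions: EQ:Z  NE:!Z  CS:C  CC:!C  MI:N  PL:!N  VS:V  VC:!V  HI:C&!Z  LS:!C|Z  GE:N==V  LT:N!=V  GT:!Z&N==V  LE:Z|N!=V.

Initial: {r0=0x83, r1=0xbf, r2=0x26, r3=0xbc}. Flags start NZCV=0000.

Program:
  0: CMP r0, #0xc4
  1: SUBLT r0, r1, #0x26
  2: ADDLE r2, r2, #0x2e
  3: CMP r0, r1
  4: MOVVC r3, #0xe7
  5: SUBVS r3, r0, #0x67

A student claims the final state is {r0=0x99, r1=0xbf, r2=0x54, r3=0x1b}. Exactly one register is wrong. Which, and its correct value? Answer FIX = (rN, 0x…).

FIX = (r3, 0xe7)

0: ✓ CMP  NZCV=1000
1: ✓ SUBLT  r0←0x99
2: ✓ ADDLE  r2←0x54
3: ✓ CMP  NZCV=1000
4: ✓ MOVVC  r3←0xe7
5: · SUBVS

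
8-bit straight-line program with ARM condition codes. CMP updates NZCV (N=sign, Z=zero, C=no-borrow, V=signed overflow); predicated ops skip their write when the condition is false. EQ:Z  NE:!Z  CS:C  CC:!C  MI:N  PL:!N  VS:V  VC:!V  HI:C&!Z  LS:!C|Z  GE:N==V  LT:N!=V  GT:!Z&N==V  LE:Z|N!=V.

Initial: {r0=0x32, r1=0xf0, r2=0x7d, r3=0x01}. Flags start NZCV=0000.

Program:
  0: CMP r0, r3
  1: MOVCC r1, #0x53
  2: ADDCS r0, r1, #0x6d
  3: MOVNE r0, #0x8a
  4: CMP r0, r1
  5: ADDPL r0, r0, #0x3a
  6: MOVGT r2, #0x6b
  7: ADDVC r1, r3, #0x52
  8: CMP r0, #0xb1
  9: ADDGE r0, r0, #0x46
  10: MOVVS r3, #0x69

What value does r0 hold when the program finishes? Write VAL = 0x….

0: ✓ CMP  NZCV=0010
1: · MOVCC
2: ✓ ADDCS  r0←0x5d
3: ✓ MOVNE  r0←0x8a
4: ✓ CMP  NZCV=1000
5: · ADDPL
6: · MOVGT
7: ✓ ADDVC  r1←0x53
8: ✓ CMP  NZCV=1000
9: · ADDGE
10: · MOVVS

VAL = 0x8a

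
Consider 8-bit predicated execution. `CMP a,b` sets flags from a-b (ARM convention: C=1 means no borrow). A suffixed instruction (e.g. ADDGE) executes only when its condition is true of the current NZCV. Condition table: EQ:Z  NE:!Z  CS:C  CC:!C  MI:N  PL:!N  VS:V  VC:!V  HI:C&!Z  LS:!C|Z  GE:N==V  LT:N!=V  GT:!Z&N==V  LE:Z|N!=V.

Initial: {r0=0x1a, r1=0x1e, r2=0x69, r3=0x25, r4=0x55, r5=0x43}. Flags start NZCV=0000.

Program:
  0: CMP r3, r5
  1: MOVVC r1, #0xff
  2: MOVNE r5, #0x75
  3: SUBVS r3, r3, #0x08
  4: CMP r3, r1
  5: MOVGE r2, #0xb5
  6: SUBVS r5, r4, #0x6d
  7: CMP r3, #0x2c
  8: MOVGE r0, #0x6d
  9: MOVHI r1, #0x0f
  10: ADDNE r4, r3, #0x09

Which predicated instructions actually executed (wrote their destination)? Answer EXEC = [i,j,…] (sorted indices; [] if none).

0: ✓ CMP  NZCV=1000
1: ✓ MOVVC  r1←0xff
2: ✓ MOVNE  r5←0x75
3: · SUBVS
4: ✓ CMP  NZCV=0000
5: ✓ MOVGE  r2←0xb5
6: · SUBVS
7: ✓ CMP  NZCV=1000
8: · MOVGE
9: · MOVHI
10: ✓ ADDNE  r4←0x2e

EXEC = [1,2,5,10]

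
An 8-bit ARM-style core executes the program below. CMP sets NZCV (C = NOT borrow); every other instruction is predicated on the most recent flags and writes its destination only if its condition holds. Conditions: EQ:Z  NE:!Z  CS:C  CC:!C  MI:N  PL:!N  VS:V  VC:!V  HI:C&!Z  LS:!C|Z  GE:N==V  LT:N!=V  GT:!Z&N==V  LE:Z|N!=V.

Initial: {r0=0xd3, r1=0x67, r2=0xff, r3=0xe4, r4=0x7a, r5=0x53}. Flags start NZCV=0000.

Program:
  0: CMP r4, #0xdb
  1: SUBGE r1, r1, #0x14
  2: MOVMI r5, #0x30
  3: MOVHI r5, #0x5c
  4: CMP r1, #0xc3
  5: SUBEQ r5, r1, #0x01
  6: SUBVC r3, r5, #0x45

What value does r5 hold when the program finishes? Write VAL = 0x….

0: ✓ CMP  NZCV=1001
1: ✓ SUBGE  r1←0x53
2: ✓ MOVMI  r5←0x30
3: · MOVHI
4: ✓ CMP  NZCV=1001
5: · SUBEQ
6: · SUBVC

VAL = 0x30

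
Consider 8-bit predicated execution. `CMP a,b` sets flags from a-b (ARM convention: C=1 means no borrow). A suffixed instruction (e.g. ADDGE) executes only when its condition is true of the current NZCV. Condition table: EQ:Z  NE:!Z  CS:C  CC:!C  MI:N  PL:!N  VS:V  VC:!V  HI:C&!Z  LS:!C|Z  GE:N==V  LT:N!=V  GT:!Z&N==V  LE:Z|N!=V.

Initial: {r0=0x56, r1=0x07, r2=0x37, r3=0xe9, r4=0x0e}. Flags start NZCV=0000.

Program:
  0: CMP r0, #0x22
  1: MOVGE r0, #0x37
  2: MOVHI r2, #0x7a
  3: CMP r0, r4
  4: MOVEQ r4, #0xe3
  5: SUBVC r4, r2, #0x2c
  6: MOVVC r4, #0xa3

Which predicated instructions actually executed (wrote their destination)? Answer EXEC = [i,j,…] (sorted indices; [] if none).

EXEC = [1,2,5,6]

0: ✓ CMP  NZCV=0010
1: ✓ MOVGE  r0←0x37
2: ✓ MOVHI  r2←0x7a
3: ✓ CMP  NZCV=0010
4: · MOVEQ
5: ✓ SUBVC  r4←0x4e
6: ✓ MOVVC  r4←0xa3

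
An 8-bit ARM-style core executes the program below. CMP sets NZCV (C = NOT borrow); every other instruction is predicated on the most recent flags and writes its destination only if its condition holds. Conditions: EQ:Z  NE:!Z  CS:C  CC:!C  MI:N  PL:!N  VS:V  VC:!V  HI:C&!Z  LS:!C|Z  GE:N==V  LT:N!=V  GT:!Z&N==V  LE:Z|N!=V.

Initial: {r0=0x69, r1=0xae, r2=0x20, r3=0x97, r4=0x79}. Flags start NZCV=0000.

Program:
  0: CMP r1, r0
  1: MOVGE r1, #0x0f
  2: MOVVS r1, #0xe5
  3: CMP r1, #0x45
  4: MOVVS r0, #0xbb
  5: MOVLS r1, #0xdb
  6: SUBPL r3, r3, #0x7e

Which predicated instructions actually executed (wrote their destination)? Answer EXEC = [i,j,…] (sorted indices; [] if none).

EXEC = [2]

0: ✓ CMP  NZCV=0011
1: · MOVGE
2: ✓ MOVVS  r1←0xe5
3: ✓ CMP  NZCV=1010
4: · MOVVS
5: · MOVLS
6: · SUBPL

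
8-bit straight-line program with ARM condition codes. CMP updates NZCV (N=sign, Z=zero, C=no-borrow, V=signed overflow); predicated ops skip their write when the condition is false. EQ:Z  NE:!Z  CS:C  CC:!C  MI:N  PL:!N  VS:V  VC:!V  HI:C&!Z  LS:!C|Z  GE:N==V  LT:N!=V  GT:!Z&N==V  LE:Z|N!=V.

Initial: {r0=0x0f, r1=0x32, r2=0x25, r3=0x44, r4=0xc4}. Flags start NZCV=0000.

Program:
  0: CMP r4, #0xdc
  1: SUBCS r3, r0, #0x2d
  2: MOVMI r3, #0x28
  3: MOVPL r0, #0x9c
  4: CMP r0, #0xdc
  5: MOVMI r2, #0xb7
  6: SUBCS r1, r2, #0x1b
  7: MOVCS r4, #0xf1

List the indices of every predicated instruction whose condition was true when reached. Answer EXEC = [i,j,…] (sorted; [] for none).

[0] flags=1000 → (cmp)
[1] flags=1000 CS?F → skip
[2] flags=1000 MI?T → r3=0x28
[3] flags=1000 PL?F → skip
[4] flags=0000 → (cmp)
[5] flags=0000 MI?F → skip
[6] flags=0000 CS?F → skip
[7] flags=0000 CS?F → skip

EXEC = [2]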